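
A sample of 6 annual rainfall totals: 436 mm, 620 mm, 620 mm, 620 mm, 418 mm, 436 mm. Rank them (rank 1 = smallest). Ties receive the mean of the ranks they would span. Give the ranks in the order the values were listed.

Sorted (ascending): 418, 436, 436, 620, 620, 620
The 2 values of 436 occupy positions 2–3 → average rank (2+3)/2 = 2.5.
The 3 values of 620 occupy positions 4–6 → average rank 5.

2.5, 5, 5, 5, 1, 2.5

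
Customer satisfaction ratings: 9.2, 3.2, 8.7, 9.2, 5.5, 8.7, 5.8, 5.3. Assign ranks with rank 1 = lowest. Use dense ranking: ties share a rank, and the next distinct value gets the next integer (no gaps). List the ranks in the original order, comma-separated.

6, 1, 5, 6, 3, 5, 4, 2

Sorted (ascending): 3.2, 5.3, 5.5, 5.8, 8.7, 8.7, 9.2, 9.2
The 2 values of 8.7 share dense rank 5.
The 2 values of 9.2 share dense rank 6.
Remaining distinct values take the next consecutive integers.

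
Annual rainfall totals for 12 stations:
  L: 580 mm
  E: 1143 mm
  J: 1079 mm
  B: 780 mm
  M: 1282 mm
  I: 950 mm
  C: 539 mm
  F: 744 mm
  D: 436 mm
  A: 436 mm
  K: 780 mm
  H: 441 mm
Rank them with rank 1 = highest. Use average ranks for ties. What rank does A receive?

11.5

Sorted (descending): 1282, 1143, 1079, 950, 780, 780, 744, 580, 539, 441, 436, 436
The 2 values of 780 occupy positions 5–6 → average rank (5+6)/2 = 5.5.
The 2 values of 436 occupy positions 11–12 → average rank (11+12)/2 = 11.5.
A has value 436 mm → rank 11.5.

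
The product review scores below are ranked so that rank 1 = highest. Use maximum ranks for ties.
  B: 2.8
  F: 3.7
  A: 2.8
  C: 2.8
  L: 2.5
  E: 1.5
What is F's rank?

1

Sorted (descending): 3.7, 2.8, 2.8, 2.8, 2.5, 1.5
The 3 values of 2.8 occupy positions 2–4 → each gets rank 4.
F has value 3.7 → rank 1.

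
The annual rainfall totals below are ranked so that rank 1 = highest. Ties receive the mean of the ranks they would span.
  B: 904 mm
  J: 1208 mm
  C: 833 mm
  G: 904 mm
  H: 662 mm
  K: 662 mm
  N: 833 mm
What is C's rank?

Sorted (descending): 1208, 904, 904, 833, 833, 662, 662
The 2 values of 904 occupy positions 2–3 → average rank (2+3)/2 = 2.5.
The 2 values of 833 occupy positions 4–5 → average rank (4+5)/2 = 4.5.
The 2 values of 662 occupy positions 6–7 → average rank (6+7)/2 = 6.5.
C has value 833 mm → rank 4.5.

4.5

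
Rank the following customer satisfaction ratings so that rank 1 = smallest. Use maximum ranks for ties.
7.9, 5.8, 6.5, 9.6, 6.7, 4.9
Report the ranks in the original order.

Sorted (ascending): 4.9, 5.8, 6.5, 6.7, 7.9, 9.6
No ties — each value takes its position as its rank.

5, 2, 3, 6, 4, 1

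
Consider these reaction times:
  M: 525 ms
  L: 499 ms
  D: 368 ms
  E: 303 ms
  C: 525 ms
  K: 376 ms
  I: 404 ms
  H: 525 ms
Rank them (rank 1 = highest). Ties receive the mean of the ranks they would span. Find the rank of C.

2

Sorted (descending): 525, 525, 525, 499, 404, 376, 368, 303
The 3 values of 525 occupy positions 1–3 → average rank 2.
C has value 525 ms → rank 2.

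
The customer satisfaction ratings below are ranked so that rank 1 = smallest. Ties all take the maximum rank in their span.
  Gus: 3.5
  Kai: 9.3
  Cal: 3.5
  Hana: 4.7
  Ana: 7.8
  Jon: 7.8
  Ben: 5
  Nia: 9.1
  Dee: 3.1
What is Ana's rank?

Sorted (ascending): 3.1, 3.5, 3.5, 4.7, 5, 7.8, 7.8, 9.1, 9.3
The 2 values of 3.5 occupy positions 2–3 → each gets rank 3.
The 2 values of 7.8 occupy positions 6–7 → each gets rank 7.
Ana has value 7.8 → rank 7.

7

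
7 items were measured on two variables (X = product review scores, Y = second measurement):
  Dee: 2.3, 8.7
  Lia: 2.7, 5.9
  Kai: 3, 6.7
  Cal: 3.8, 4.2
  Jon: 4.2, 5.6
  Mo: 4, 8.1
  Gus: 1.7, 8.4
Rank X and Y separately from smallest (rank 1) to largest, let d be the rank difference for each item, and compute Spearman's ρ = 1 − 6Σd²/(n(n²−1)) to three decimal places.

Ranks of variable 1: 2, 3, 4, 5, 7, 6, 1
Ranks of variable 2: 7, 3, 4, 1, 2, 5, 6
d = r₁ − r₂: -5, 0, 0, 4, 5, 1, -5
d²: 25, 0, 0, 16, 25, 1, 25; Σd² = 92
ρ = 1 − 6·92/(7·48) = 1 − 552/336 = -0.643

-0.643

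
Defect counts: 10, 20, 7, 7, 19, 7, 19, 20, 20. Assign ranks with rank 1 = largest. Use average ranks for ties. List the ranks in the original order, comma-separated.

Sorted (descending): 20, 20, 20, 19, 19, 10, 7, 7, 7
The 3 values of 20 occupy positions 1–3 → average rank 2.
The 2 values of 19 occupy positions 4–5 → average rank (4+5)/2 = 4.5.
The 3 values of 7 occupy positions 7–9 → average rank 8.

6, 2, 8, 8, 4.5, 8, 4.5, 2, 2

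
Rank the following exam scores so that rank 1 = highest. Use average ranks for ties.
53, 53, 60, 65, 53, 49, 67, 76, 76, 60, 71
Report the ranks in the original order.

Sorted (descending): 76, 76, 71, 67, 65, 60, 60, 53, 53, 53, 49
The 2 values of 76 occupy positions 1–2 → average rank (1+2)/2 = 1.5.
The 2 values of 60 occupy positions 6–7 → average rank (6+7)/2 = 6.5.
The 3 values of 53 occupy positions 8–10 → average rank 9.

9, 9, 6.5, 5, 9, 11, 4, 1.5, 1.5, 6.5, 3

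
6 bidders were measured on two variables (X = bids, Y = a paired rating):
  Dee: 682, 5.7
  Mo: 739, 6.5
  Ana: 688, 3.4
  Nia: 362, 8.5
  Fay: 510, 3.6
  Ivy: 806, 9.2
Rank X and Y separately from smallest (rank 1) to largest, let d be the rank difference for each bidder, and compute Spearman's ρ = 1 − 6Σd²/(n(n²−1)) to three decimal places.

Ranks of variable 1: 3, 5, 4, 1, 2, 6
Ranks of variable 2: 3, 4, 1, 5, 2, 6
d = r₁ − r₂: 0, 1, 3, -4, 0, 0
d²: 0, 1, 9, 16, 0, 0; Σd² = 26
ρ = 1 − 6·26/(6·35) = 1 − 156/210 = 0.257

0.257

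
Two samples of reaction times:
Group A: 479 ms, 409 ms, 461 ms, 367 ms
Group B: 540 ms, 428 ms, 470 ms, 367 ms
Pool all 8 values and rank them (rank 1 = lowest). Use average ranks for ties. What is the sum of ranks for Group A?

Sorted (ascending): 367, 367, 409, 428, 461, 470, 479, 540
The 2 values of 367 occupy positions 1–2 → average rank (1+2)/2 = 1.5.
Group A values → pooled ranks: 479→7, 409→3, 461→5, 367→1.5
Rank sum = 7 + 3 + 5 + 1.5 = 16.5

16.5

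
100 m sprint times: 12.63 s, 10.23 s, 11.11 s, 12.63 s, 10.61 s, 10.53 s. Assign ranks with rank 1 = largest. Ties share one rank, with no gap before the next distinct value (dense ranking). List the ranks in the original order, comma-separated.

1, 5, 2, 1, 3, 4

Sorted (descending): 12.63, 12.63, 11.11, 10.61, 10.53, 10.23
The 2 values of 12.63 share dense rank 1.
Remaining distinct values take the next consecutive integers.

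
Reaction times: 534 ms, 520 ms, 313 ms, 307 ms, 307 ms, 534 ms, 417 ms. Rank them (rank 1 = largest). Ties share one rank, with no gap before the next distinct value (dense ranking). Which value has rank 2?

520

Sorted (descending): 534, 534, 520, 417, 313, 307, 307
The 2 values of 534 share dense rank 1.
The 2 values of 307 share dense rank 5.
Remaining distinct values take the next consecutive integers.
Rank 2 → value 520.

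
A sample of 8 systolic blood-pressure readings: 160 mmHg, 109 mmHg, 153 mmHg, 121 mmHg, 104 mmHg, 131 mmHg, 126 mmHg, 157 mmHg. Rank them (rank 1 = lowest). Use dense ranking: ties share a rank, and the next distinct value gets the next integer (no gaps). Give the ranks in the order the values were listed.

8, 2, 6, 3, 1, 5, 4, 7

Sorted (ascending): 104, 109, 121, 126, 131, 153, 157, 160
No ties — each value takes its position as its rank.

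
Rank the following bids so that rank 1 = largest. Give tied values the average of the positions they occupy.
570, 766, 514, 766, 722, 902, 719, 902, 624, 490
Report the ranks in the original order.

Sorted (descending): 902, 902, 766, 766, 722, 719, 624, 570, 514, 490
The 2 values of 902 occupy positions 1–2 → average rank (1+2)/2 = 1.5.
The 2 values of 766 occupy positions 3–4 → average rank (3+4)/2 = 3.5.

8, 3.5, 9, 3.5, 5, 1.5, 6, 1.5, 7, 10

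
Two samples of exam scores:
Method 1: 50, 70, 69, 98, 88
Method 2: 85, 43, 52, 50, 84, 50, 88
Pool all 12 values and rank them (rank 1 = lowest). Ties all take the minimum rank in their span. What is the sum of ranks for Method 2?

Sorted (ascending): 43, 50, 50, 50, 52, 69, 70, 84, 85, 88, 88, 98
The 3 values of 50 occupy positions 2–4 → each gets rank 2.
The 2 values of 88 occupy positions 10–11 → each gets rank 10.
Method 2 values → pooled ranks: 85→9, 43→1, 52→5, 50→2, 84→8, 50→2, 88→10
Rank sum = 9 + 1 + 5 + 2 + 8 + 2 + 10 = 37

37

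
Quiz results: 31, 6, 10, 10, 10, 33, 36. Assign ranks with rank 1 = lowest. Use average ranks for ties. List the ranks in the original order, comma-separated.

5, 1, 3, 3, 3, 6, 7

Sorted (ascending): 6, 10, 10, 10, 31, 33, 36
The 3 values of 10 occupy positions 2–4 → average rank 3.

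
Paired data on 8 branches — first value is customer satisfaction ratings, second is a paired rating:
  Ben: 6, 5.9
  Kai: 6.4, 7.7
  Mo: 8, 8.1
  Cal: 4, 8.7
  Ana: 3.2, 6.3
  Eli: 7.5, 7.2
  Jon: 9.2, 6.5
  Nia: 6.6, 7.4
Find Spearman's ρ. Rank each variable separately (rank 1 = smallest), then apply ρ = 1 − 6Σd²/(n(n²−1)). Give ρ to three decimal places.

0.119

Ranks of variable 1: 3, 4, 7, 2, 1, 6, 8, 5
Ranks of variable 2: 1, 6, 7, 8, 2, 4, 3, 5
d = r₁ − r₂: 2, -2, 0, -6, -1, 2, 5, 0
d²: 4, 4, 0, 36, 1, 4, 25, 0; Σd² = 74
ρ = 1 − 6·74/(8·63) = 1 − 444/504 = 0.119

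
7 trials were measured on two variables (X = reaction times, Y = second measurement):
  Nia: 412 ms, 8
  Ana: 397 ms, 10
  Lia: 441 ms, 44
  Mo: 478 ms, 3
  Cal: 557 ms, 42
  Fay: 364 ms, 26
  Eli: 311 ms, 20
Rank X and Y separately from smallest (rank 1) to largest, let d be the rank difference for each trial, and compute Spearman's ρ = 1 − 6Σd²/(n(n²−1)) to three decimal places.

Ranks of variable 1: 4, 3, 5, 6, 7, 2, 1
Ranks of variable 2: 2, 3, 7, 1, 6, 5, 4
d = r₁ − r₂: 2, 0, -2, 5, 1, -3, -3
d²: 4, 0, 4, 25, 1, 9, 9; Σd² = 52
ρ = 1 − 6·52/(7·48) = 1 − 312/336 = 0.071

0.071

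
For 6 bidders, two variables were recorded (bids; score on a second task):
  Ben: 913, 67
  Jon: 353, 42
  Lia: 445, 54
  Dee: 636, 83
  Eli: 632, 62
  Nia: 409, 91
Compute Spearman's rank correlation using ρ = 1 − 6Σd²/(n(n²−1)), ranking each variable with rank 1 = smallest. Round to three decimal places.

0.371

Ranks of variable 1: 6, 1, 3, 5, 4, 2
Ranks of variable 2: 4, 1, 2, 5, 3, 6
d = r₁ − r₂: 2, 0, 1, 0, 1, -4
d²: 4, 0, 1, 0, 1, 16; Σd² = 22
ρ = 1 − 6·22/(6·35) = 1 − 132/210 = 0.371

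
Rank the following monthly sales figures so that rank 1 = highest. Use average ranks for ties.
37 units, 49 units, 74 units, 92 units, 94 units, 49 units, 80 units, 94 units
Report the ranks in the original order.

Sorted (descending): 94, 94, 92, 80, 74, 49, 49, 37
The 2 values of 94 occupy positions 1–2 → average rank (1+2)/2 = 1.5.
The 2 values of 49 occupy positions 6–7 → average rank (6+7)/2 = 6.5.

8, 6.5, 5, 3, 1.5, 6.5, 4, 1.5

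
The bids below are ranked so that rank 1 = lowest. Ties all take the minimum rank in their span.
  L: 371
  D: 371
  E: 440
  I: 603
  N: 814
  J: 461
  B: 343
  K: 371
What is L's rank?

2

Sorted (ascending): 343, 371, 371, 371, 440, 461, 603, 814
The 3 values of 371 occupy positions 2–4 → each gets rank 2.
L has value 371 → rank 2.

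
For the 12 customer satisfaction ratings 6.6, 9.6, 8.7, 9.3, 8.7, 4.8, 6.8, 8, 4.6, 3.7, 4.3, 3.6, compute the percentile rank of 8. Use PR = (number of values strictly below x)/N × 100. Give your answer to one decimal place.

58.3

N = 12.
Strictly below 8: 7. Equal to 8: 1.
PR = 7/12 × 100 = 58.3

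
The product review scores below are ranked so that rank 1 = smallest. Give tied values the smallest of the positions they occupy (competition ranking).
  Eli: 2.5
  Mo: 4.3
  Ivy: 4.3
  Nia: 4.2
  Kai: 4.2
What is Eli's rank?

1

Sorted (ascending): 2.5, 4.2, 4.2, 4.3, 4.3
The 2 values of 4.2 occupy positions 2–3 → each gets rank 2.
The 2 values of 4.3 occupy positions 4–5 → each gets rank 4.
Eli has value 2.5 → rank 1.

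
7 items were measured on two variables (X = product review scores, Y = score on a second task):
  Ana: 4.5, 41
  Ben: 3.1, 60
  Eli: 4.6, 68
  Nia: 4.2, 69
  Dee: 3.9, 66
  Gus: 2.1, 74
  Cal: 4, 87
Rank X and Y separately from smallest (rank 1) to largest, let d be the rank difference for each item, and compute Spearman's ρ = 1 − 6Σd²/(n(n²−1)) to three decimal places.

Ranks of variable 1: 6, 2, 7, 5, 3, 1, 4
Ranks of variable 2: 1, 2, 4, 5, 3, 6, 7
d = r₁ − r₂: 5, 0, 3, 0, 0, -5, -3
d²: 25, 0, 9, 0, 0, 25, 9; Σd² = 68
ρ = 1 − 6·68/(7·48) = 1 − 408/336 = -0.214

-0.214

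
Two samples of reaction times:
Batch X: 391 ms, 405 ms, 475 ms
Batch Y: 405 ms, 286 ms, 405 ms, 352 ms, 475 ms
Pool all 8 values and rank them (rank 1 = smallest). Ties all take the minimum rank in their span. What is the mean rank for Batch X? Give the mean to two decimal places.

Sorted (ascending): 286, 352, 391, 405, 405, 405, 475, 475
The 3 values of 405 occupy positions 4–6 → each gets rank 4.
The 2 values of 475 occupy positions 7–8 → each gets rank 7.
Batch X values → pooled ranks: 391→3, 405→4, 475→7
Mean rank = (3 + 4 + 7) / 3 = 4.67

4.67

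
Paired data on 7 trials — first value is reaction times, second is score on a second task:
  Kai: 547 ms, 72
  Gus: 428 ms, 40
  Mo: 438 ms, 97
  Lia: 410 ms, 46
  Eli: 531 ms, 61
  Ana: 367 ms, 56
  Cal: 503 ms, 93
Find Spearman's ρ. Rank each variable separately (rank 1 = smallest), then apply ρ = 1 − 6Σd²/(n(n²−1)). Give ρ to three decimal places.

0.536

Ranks of variable 1: 7, 3, 4, 2, 6, 1, 5
Ranks of variable 2: 5, 1, 7, 2, 4, 3, 6
d = r₁ − r₂: 2, 2, -3, 0, 2, -2, -1
d²: 4, 4, 9, 0, 4, 4, 1; Σd² = 26
ρ = 1 − 6·26/(7·48) = 1 − 156/336 = 0.536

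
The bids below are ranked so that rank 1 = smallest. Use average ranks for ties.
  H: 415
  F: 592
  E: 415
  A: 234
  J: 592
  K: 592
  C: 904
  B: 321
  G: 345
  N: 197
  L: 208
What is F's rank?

Sorted (ascending): 197, 208, 234, 321, 345, 415, 415, 592, 592, 592, 904
The 2 values of 415 occupy positions 6–7 → average rank (6+7)/2 = 6.5.
The 3 values of 592 occupy positions 8–10 → average rank 9.
F has value 592 → rank 9.

9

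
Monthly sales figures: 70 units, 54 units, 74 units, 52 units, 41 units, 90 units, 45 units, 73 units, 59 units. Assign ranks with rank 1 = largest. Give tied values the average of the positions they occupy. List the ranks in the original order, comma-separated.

4, 6, 2, 7, 9, 1, 8, 3, 5

Sorted (descending): 90, 74, 73, 70, 59, 54, 52, 45, 41
No ties — each value takes its position as its rank.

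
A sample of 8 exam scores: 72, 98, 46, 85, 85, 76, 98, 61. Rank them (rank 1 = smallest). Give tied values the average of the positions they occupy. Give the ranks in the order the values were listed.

Sorted (ascending): 46, 61, 72, 76, 85, 85, 98, 98
The 2 values of 85 occupy positions 5–6 → average rank (5+6)/2 = 5.5.
The 2 values of 98 occupy positions 7–8 → average rank (7+8)/2 = 7.5.

3, 7.5, 1, 5.5, 5.5, 4, 7.5, 2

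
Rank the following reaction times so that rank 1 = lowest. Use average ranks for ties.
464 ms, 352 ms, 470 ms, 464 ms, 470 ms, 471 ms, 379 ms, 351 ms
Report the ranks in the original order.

4.5, 2, 6.5, 4.5, 6.5, 8, 3, 1

Sorted (ascending): 351, 352, 379, 464, 464, 470, 470, 471
The 2 values of 464 occupy positions 4–5 → average rank (4+5)/2 = 4.5.
The 2 values of 470 occupy positions 6–7 → average rank (6+7)/2 = 6.5.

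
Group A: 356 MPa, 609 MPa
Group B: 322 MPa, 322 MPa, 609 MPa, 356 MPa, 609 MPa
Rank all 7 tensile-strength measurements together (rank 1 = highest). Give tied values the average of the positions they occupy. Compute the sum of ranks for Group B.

Sorted (descending): 609, 609, 609, 356, 356, 322, 322
The 3 values of 609 occupy positions 1–3 → average rank 2.
The 2 values of 356 occupy positions 4–5 → average rank (4+5)/2 = 4.5.
The 2 values of 322 occupy positions 6–7 → average rank (6+7)/2 = 6.5.
Group B values → pooled ranks: 322→6.5, 322→6.5, 609→2, 356→4.5, 609→2
Rank sum = 6.5 + 6.5 + 2 + 4.5 + 2 = 21.5

21.5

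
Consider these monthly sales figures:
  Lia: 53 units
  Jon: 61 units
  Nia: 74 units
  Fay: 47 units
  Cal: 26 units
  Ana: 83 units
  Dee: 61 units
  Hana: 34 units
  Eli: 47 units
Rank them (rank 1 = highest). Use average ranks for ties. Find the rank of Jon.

Sorted (descending): 83, 74, 61, 61, 53, 47, 47, 34, 26
The 2 values of 61 occupy positions 3–4 → average rank (3+4)/2 = 3.5.
The 2 values of 47 occupy positions 6–7 → average rank (6+7)/2 = 6.5.
Jon has value 61 units → rank 3.5.

3.5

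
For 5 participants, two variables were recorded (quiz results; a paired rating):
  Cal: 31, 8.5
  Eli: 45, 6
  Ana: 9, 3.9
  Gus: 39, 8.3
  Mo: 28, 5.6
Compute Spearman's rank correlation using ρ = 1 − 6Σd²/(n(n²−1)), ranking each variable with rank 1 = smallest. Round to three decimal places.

0.600

Ranks of variable 1: 3, 5, 1, 4, 2
Ranks of variable 2: 5, 3, 1, 4, 2
d = r₁ − r₂: -2, 2, 0, 0, 0
d²: 4, 4, 0, 0, 0; Σd² = 8
ρ = 1 − 6·8/(5·24) = 1 − 48/120 = 0.600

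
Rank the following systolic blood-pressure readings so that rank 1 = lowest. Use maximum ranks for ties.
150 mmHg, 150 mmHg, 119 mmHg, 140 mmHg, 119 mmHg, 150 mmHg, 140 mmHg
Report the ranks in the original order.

Sorted (ascending): 119, 119, 140, 140, 150, 150, 150
The 2 values of 119 occupy positions 1–2 → each gets rank 2.
The 2 values of 140 occupy positions 3–4 → each gets rank 4.
The 3 values of 150 occupy positions 5–7 → each gets rank 7.

7, 7, 2, 4, 2, 7, 4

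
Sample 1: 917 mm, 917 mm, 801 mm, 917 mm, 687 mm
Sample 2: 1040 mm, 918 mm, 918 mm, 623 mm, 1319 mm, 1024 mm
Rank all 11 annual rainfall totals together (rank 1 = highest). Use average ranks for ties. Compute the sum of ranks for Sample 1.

40

Sorted (descending): 1319, 1040, 1024, 918, 918, 917, 917, 917, 801, 687, 623
The 2 values of 918 occupy positions 4–5 → average rank (4+5)/2 = 4.5.
The 3 values of 917 occupy positions 6–8 → average rank 7.
Sample 1 values → pooled ranks: 917→7, 917→7, 801→9, 917→7, 687→10
Rank sum = 7 + 7 + 9 + 7 + 10 = 40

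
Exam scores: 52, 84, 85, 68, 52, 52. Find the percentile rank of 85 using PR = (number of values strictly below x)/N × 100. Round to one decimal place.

83.3

N = 6.
Strictly below 85: 5. Equal to 85: 1.
PR = 5/6 × 100 = 83.3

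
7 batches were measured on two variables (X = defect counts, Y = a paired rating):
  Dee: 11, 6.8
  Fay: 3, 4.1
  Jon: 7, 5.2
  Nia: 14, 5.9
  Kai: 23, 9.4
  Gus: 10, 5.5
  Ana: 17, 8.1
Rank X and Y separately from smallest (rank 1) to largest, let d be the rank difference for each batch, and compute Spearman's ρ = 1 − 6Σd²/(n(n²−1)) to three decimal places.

0.964

Ranks of variable 1: 4, 1, 2, 5, 7, 3, 6
Ranks of variable 2: 5, 1, 2, 4, 7, 3, 6
d = r₁ − r₂: -1, 0, 0, 1, 0, 0, 0
d²: 1, 0, 0, 1, 0, 0, 0; Σd² = 2
ρ = 1 − 6·2/(7·48) = 1 − 12/336 = 0.964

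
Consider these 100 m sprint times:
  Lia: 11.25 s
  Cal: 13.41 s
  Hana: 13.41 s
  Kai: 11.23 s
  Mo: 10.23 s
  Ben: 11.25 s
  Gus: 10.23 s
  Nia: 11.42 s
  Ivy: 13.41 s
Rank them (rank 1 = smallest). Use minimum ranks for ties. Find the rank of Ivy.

7

Sorted (ascending): 10.23, 10.23, 11.23, 11.25, 11.25, 11.42, 13.41, 13.41, 13.41
The 2 values of 10.23 occupy positions 1–2 → each gets rank 1.
The 2 values of 11.25 occupy positions 4–5 → each gets rank 4.
The 3 values of 13.41 occupy positions 7–9 → each gets rank 7.
Ivy has value 13.41 s → rank 7.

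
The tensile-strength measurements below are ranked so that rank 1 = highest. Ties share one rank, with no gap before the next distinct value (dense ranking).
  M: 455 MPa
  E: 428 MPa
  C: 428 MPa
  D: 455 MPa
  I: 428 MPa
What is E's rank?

2

Sorted (descending): 455, 455, 428, 428, 428
The 2 values of 455 share dense rank 1.
The 3 values of 428 share dense rank 2.
E has value 428 MPa → rank 2.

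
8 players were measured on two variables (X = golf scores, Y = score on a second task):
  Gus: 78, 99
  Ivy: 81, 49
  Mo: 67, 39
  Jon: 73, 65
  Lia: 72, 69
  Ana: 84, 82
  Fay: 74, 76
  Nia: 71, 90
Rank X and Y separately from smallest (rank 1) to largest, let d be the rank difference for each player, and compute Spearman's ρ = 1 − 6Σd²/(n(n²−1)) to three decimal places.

Ranks of variable 1: 6, 7, 1, 4, 3, 8, 5, 2
Ranks of variable 2: 8, 2, 1, 3, 4, 6, 5, 7
d = r₁ − r₂: -2, 5, 0, 1, -1, 2, 0, -5
d²: 4, 25, 0, 1, 1, 4, 0, 25; Σd² = 60
ρ = 1 − 6·60/(8·63) = 1 − 360/504 = 0.286

0.286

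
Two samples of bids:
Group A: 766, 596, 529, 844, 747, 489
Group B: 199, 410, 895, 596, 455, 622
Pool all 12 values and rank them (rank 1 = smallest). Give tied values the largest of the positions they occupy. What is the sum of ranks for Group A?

Sorted (ascending): 199, 410, 455, 489, 529, 596, 596, 622, 747, 766, 844, 895
The 2 values of 596 occupy positions 6–7 → each gets rank 7.
Group A values → pooled ranks: 766→10, 596→7, 529→5, 844→11, 747→9, 489→4
Rank sum = 10 + 7 + 5 + 11 + 9 + 4 = 46

46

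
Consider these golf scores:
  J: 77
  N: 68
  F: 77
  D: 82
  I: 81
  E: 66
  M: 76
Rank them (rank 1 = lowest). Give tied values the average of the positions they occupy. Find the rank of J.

4.5

Sorted (ascending): 66, 68, 76, 77, 77, 81, 82
The 2 values of 77 occupy positions 4–5 → average rank (4+5)/2 = 4.5.
J has value 77 → rank 4.5.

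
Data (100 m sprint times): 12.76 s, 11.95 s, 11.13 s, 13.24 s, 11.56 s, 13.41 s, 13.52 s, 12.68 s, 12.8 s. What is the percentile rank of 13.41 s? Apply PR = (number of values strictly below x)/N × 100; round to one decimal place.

N = 9.
Strictly below 13.41: 7. Equal to 13.41: 1.
PR = 7/9 × 100 = 77.8

77.8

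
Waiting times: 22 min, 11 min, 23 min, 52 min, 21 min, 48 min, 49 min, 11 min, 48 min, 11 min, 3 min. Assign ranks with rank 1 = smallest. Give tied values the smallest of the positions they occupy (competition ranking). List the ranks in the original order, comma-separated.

Sorted (ascending): 3, 11, 11, 11, 21, 22, 23, 48, 48, 49, 52
The 3 values of 11 occupy positions 2–4 → each gets rank 2.
The 2 values of 48 occupy positions 8–9 → each gets rank 8.

6, 2, 7, 11, 5, 8, 10, 2, 8, 2, 1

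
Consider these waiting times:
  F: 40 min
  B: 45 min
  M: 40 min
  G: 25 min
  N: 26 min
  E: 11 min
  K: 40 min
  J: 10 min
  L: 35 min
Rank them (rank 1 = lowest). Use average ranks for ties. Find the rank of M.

7

Sorted (ascending): 10, 11, 25, 26, 35, 40, 40, 40, 45
The 3 values of 40 occupy positions 6–8 → average rank 7.
M has value 40 min → rank 7.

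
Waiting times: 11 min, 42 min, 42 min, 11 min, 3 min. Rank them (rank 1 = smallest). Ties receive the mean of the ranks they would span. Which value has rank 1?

Sorted (ascending): 3, 11, 11, 42, 42
The 2 values of 11 occupy positions 2–3 → average rank (2+3)/2 = 2.5.
The 2 values of 42 occupy positions 4–5 → average rank (4+5)/2 = 4.5.
Rank 1 → value 3.

3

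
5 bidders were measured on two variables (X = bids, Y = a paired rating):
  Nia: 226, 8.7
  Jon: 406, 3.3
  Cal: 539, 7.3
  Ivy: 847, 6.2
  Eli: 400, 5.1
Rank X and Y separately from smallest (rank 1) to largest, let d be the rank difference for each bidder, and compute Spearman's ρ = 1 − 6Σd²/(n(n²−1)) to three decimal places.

Ranks of variable 1: 1, 3, 4, 5, 2
Ranks of variable 2: 5, 1, 4, 3, 2
d = r₁ − r₂: -4, 2, 0, 2, 0
d²: 16, 4, 0, 4, 0; Σd² = 24
ρ = 1 − 6·24/(5·24) = 1 − 144/120 = -0.200

-0.200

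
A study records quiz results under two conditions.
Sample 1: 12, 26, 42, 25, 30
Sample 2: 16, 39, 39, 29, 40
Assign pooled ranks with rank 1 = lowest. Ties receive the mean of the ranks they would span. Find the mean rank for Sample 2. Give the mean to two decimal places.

6.20

Sorted (ascending): 12, 16, 25, 26, 29, 30, 39, 39, 40, 42
The 2 values of 39 occupy positions 7–8 → average rank (7+8)/2 = 7.5.
Sample 2 values → pooled ranks: 16→2, 39→7.5, 39→7.5, 29→5, 40→9
Mean rank = (2 + 7.5 + 7.5 + 5 + 9) / 5 = 6.20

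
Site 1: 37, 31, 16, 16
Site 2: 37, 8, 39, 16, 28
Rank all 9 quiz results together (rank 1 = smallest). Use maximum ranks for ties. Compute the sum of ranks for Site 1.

Sorted (ascending): 8, 16, 16, 16, 28, 31, 37, 37, 39
The 3 values of 16 occupy positions 2–4 → each gets rank 4.
The 2 values of 37 occupy positions 7–8 → each gets rank 8.
Site 1 values → pooled ranks: 37→8, 31→6, 16→4, 16→4
Rank sum = 8 + 6 + 4 + 4 = 22

22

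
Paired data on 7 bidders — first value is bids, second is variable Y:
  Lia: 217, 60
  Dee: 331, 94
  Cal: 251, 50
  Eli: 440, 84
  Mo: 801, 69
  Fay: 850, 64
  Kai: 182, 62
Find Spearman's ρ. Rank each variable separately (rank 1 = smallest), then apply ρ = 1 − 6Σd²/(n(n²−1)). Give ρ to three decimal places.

Ranks of variable 1: 2, 4, 3, 5, 6, 7, 1
Ranks of variable 2: 2, 7, 1, 6, 5, 4, 3
d = r₁ − r₂: 0, -3, 2, -1, 1, 3, -2
d²: 0, 9, 4, 1, 1, 9, 4; Σd² = 28
ρ = 1 − 6·28/(7·48) = 1 − 168/336 = 0.500

0.500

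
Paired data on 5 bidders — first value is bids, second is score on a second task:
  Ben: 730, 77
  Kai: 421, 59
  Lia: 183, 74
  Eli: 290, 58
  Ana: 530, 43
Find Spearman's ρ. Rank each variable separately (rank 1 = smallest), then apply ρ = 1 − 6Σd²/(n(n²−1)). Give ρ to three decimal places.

0.100

Ranks of variable 1: 5, 3, 1, 2, 4
Ranks of variable 2: 5, 3, 4, 2, 1
d = r₁ − r₂: 0, 0, -3, 0, 3
d²: 0, 0, 9, 0, 9; Σd² = 18
ρ = 1 − 6·18/(5·24) = 1 − 108/120 = 0.100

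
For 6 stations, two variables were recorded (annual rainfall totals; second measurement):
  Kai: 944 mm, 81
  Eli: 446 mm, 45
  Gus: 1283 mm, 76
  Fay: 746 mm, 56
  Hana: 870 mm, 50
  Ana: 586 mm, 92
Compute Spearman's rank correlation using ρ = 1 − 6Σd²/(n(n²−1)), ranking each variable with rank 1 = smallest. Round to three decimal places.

0.314

Ranks of variable 1: 5, 1, 6, 3, 4, 2
Ranks of variable 2: 5, 1, 4, 3, 2, 6
d = r₁ − r₂: 0, 0, 2, 0, 2, -4
d²: 0, 0, 4, 0, 4, 16; Σd² = 24
ρ = 1 − 6·24/(6·35) = 1 − 144/210 = 0.314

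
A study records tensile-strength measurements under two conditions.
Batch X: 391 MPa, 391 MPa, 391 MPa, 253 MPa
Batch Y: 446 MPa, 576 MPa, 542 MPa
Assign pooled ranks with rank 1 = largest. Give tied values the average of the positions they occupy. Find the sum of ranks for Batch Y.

6

Sorted (descending): 576, 542, 446, 391, 391, 391, 253
The 3 values of 391 occupy positions 4–6 → average rank 5.
Batch Y values → pooled ranks: 446→3, 576→1, 542→2
Rank sum = 3 + 1 + 2 = 6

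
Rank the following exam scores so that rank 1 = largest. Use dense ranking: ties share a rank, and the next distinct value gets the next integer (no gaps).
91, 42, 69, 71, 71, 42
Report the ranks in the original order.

Sorted (descending): 91, 71, 71, 69, 42, 42
The 2 values of 71 share dense rank 2.
The 2 values of 42 share dense rank 4.
Remaining distinct values take the next consecutive integers.

1, 4, 3, 2, 2, 4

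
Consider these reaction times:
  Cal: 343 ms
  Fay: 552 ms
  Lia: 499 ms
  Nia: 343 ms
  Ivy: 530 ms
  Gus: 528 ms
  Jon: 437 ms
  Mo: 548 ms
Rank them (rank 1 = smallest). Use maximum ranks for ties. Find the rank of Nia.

2

Sorted (ascending): 343, 343, 437, 499, 528, 530, 548, 552
The 2 values of 343 occupy positions 1–2 → each gets rank 2.
Nia has value 343 ms → rank 2.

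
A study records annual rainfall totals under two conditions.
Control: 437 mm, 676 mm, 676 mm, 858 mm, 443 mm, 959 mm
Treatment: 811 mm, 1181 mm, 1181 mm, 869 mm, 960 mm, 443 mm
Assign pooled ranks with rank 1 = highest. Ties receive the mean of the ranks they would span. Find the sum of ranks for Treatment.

28.5

Sorted (descending): 1181, 1181, 960, 959, 869, 858, 811, 676, 676, 443, 443, 437
The 2 values of 1181 occupy positions 1–2 → average rank (1+2)/2 = 1.5.
The 2 values of 676 occupy positions 8–9 → average rank (8+9)/2 = 8.5.
The 2 values of 443 occupy positions 10–11 → average rank (10+11)/2 = 10.5.
Treatment values → pooled ranks: 811→7, 1181→1.5, 1181→1.5, 869→5, 960→3, 443→10.5
Rank sum = 7 + 1.5 + 1.5 + 5 + 3 + 10.5 = 28.5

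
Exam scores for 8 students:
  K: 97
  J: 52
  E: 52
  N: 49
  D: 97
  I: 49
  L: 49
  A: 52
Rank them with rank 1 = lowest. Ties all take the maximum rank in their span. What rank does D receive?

Sorted (ascending): 49, 49, 49, 52, 52, 52, 97, 97
The 3 values of 49 occupy positions 1–3 → each gets rank 3.
The 3 values of 52 occupy positions 4–6 → each gets rank 6.
The 2 values of 97 occupy positions 7–8 → each gets rank 8.
D has value 97 → rank 8.

8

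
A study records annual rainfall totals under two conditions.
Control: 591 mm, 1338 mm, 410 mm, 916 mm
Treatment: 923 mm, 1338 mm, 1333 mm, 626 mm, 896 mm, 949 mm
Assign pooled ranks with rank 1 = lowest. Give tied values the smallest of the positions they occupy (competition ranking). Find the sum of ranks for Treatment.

Sorted (ascending): 410, 591, 626, 896, 916, 923, 949, 1333, 1338, 1338
The 2 values of 1338 occupy positions 9–10 → each gets rank 9.
Treatment values → pooled ranks: 923→6, 1338→9, 1333→8, 626→3, 896→4, 949→7
Rank sum = 6 + 9 + 8 + 3 + 4 + 7 = 37

37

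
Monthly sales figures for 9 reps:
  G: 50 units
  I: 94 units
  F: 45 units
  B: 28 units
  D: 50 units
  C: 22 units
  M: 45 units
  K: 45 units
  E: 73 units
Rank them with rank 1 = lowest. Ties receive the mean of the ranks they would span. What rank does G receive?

Sorted (ascending): 22, 28, 45, 45, 45, 50, 50, 73, 94
The 3 values of 45 occupy positions 3–5 → average rank 4.
The 2 values of 50 occupy positions 6–7 → average rank (6+7)/2 = 6.5.
G has value 50 units → rank 6.5.

6.5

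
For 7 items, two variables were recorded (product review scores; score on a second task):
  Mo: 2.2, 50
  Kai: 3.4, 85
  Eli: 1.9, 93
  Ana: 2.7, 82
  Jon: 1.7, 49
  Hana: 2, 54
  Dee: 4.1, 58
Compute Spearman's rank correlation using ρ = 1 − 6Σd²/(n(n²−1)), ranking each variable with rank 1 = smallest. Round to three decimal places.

0.321

Ranks of variable 1: 4, 6, 2, 5, 1, 3, 7
Ranks of variable 2: 2, 6, 7, 5, 1, 3, 4
d = r₁ − r₂: 2, 0, -5, 0, 0, 0, 3
d²: 4, 0, 25, 0, 0, 0, 9; Σd² = 38
ρ = 1 − 6·38/(7·48) = 1 − 228/336 = 0.321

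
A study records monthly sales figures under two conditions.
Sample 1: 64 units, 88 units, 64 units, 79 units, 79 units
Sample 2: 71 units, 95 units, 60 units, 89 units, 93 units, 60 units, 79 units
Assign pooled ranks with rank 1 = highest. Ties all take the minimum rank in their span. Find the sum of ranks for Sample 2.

Sorted (descending): 95, 93, 89, 88, 79, 79, 79, 71, 64, 64, 60, 60
The 3 values of 79 occupy positions 5–7 → each gets rank 5.
The 2 values of 64 occupy positions 9–10 → each gets rank 9.
The 2 values of 60 occupy positions 11–12 → each gets rank 11.
Sample 2 values → pooled ranks: 71→8, 95→1, 60→11, 89→3, 93→2, 60→11, 79→5
Rank sum = 8 + 1 + 11 + 3 + 2 + 11 + 5 = 41

41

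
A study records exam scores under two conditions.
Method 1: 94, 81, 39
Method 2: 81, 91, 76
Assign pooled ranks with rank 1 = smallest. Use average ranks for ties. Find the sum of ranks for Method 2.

10.5

Sorted (ascending): 39, 76, 81, 81, 91, 94
The 2 values of 81 occupy positions 3–4 → average rank (3+4)/2 = 3.5.
Method 2 values → pooled ranks: 81→3.5, 91→5, 76→2
Rank sum = 3.5 + 5 + 2 = 10.5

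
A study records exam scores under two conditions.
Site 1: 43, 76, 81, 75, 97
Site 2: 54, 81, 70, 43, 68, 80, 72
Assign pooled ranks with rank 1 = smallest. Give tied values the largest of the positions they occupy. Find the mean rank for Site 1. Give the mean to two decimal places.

8.00

Sorted (ascending): 43, 43, 54, 68, 70, 72, 75, 76, 80, 81, 81, 97
The 2 values of 43 occupy positions 1–2 → each gets rank 2.
The 2 values of 81 occupy positions 10–11 → each gets rank 11.
Site 1 values → pooled ranks: 43→2, 76→8, 81→11, 75→7, 97→12
Mean rank = (2 + 8 + 11 + 7 + 12) / 5 = 8.00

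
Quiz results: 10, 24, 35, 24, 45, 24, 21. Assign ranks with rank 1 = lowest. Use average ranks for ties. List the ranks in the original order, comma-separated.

1, 4, 6, 4, 7, 4, 2

Sorted (ascending): 10, 21, 24, 24, 24, 35, 45
The 3 values of 24 occupy positions 3–5 → average rank 4.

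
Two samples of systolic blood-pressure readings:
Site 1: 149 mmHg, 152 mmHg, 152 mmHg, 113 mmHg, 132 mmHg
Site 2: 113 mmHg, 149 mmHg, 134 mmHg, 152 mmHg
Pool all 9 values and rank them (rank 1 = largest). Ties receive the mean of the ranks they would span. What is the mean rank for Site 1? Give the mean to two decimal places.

Sorted (descending): 152, 152, 152, 149, 149, 134, 132, 113, 113
The 3 values of 152 occupy positions 1–3 → average rank 2.
The 2 values of 149 occupy positions 4–5 → average rank (4+5)/2 = 4.5.
The 2 values of 113 occupy positions 8–9 → average rank (8+9)/2 = 8.5.
Site 1 values → pooled ranks: 149→4.5, 152→2, 152→2, 113→8.5, 132→7
Mean rank = (4.5 + 2 + 2 + 8.5 + 7) / 5 = 4.80

4.80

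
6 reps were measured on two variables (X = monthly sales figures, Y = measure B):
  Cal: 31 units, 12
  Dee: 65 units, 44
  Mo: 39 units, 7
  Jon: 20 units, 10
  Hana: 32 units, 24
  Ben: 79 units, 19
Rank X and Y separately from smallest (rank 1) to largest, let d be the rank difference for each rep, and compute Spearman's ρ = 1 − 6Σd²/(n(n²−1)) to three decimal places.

0.429

Ranks of variable 1: 2, 5, 4, 1, 3, 6
Ranks of variable 2: 3, 6, 1, 2, 5, 4
d = r₁ − r₂: -1, -1, 3, -1, -2, 2
d²: 1, 1, 9, 1, 4, 4; Σd² = 20
ρ = 1 − 6·20/(6·35) = 1 − 120/210 = 0.429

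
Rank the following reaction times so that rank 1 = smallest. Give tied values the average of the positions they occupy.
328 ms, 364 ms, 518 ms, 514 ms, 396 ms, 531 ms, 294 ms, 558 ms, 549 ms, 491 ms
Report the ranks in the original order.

2, 3, 7, 6, 4, 8, 1, 10, 9, 5

Sorted (ascending): 294, 328, 364, 396, 491, 514, 518, 531, 549, 558
No ties — each value takes its position as its rank.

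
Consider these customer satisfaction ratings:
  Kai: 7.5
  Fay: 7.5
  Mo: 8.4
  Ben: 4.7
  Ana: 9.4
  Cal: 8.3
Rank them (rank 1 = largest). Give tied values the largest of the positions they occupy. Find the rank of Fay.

5

Sorted (descending): 9.4, 8.4, 8.3, 7.5, 7.5, 4.7
The 2 values of 7.5 occupy positions 4–5 → each gets rank 5.
Fay has value 7.5 → rank 5.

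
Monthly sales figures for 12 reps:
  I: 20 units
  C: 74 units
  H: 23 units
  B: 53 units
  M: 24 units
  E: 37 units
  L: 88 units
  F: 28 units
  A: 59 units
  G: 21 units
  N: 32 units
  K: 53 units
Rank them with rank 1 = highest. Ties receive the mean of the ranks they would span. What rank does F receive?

Sorted (descending): 88, 74, 59, 53, 53, 37, 32, 28, 24, 23, 21, 20
The 2 values of 53 occupy positions 4–5 → average rank (4+5)/2 = 4.5.
F has value 28 units → rank 8.

8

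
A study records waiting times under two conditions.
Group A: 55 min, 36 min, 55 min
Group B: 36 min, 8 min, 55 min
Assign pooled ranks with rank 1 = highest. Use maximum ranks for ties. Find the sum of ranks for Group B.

Sorted (descending): 55, 55, 55, 36, 36, 8
The 3 values of 55 occupy positions 1–3 → each gets rank 3.
The 2 values of 36 occupy positions 4–5 → each gets rank 5.
Group B values → pooled ranks: 36→5, 8→6, 55→3
Rank sum = 5 + 6 + 3 = 14

14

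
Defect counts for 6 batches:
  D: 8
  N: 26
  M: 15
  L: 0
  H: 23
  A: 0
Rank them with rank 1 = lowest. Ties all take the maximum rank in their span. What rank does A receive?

2

Sorted (ascending): 0, 0, 8, 15, 23, 26
The 2 values of 0 occupy positions 1–2 → each gets rank 2.
A has value 0 → rank 2.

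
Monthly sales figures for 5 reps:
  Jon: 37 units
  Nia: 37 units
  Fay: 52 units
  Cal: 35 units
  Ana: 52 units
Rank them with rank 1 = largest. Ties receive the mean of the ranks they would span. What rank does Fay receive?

1.5

Sorted (descending): 52, 52, 37, 37, 35
The 2 values of 52 occupy positions 1–2 → average rank (1+2)/2 = 1.5.
The 2 values of 37 occupy positions 3–4 → average rank (3+4)/2 = 3.5.
Fay has value 52 units → rank 1.5.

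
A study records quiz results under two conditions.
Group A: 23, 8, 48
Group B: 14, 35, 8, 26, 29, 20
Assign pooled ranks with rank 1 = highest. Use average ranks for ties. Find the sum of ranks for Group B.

30.5

Sorted (descending): 48, 35, 29, 26, 23, 20, 14, 8, 8
The 2 values of 8 occupy positions 8–9 → average rank (8+9)/2 = 8.5.
Group B values → pooled ranks: 14→7, 35→2, 8→8.5, 26→4, 29→3, 20→6
Rank sum = 7 + 2 + 8.5 + 4 + 3 + 6 = 30.5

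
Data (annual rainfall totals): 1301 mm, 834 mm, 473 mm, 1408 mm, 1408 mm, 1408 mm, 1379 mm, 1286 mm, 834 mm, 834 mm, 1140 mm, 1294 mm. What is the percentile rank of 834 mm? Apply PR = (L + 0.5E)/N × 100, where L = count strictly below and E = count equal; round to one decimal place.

20.8

N = 12.
Strictly below 834: 1. Equal to 834: 3.
PR = (1 + 0.5·3)/12 × 100 = 20.8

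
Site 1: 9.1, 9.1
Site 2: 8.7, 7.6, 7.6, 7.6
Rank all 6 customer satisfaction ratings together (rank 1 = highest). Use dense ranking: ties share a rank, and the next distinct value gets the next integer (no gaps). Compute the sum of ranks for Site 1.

2

Sorted (descending): 9.1, 9.1, 8.7, 7.6, 7.6, 7.6
The 2 values of 9.1 share dense rank 1.
The 3 values of 7.6 share dense rank 3.
Remaining distinct values take the next consecutive integers.
Site 1 values → pooled ranks: 9.1→1, 9.1→1
Rank sum = 1 + 1 = 2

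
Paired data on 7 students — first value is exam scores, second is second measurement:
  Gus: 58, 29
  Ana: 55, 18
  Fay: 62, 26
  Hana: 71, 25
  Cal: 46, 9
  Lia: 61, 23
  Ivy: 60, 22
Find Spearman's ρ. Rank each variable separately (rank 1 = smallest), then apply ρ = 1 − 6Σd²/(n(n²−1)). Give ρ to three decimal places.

Ranks of variable 1: 3, 2, 6, 7, 1, 5, 4
Ranks of variable 2: 7, 2, 6, 5, 1, 4, 3
d = r₁ − r₂: -4, 0, 0, 2, 0, 1, 1
d²: 16, 0, 0, 4, 0, 1, 1; Σd² = 22
ρ = 1 − 6·22/(7·48) = 1 − 132/336 = 0.607

0.607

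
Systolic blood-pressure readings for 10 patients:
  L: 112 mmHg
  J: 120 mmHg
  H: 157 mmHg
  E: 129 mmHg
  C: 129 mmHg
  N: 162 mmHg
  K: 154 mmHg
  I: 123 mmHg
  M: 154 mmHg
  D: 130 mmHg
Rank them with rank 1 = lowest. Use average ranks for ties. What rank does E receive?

4.5

Sorted (ascending): 112, 120, 123, 129, 129, 130, 154, 154, 157, 162
The 2 values of 129 occupy positions 4–5 → average rank (4+5)/2 = 4.5.
The 2 values of 154 occupy positions 7–8 → average rank (7+8)/2 = 7.5.
E has value 129 mmHg → rank 4.5.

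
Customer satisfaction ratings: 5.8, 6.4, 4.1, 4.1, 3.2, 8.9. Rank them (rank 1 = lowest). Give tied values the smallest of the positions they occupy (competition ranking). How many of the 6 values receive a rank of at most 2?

3

Sorted (ascending): 3.2, 4.1, 4.1, 5.8, 6.4, 8.9
The 2 values of 4.1 occupy positions 2–3 → each gets rank 2.
Ranks ≤ 2: {1, 2, 2} → 3 values.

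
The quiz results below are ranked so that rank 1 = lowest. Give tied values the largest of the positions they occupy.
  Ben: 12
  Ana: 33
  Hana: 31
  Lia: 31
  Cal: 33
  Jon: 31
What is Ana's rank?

Sorted (ascending): 12, 31, 31, 31, 33, 33
The 3 values of 31 occupy positions 2–4 → each gets rank 4.
The 2 values of 33 occupy positions 5–6 → each gets rank 6.
Ana has value 33 → rank 6.

6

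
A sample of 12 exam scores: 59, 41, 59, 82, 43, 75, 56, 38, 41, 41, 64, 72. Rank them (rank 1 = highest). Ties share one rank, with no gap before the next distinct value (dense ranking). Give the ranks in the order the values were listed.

5, 8, 5, 1, 7, 2, 6, 9, 8, 8, 4, 3

Sorted (descending): 82, 75, 72, 64, 59, 59, 56, 43, 41, 41, 41, 38
The 2 values of 59 share dense rank 5.
The 3 values of 41 share dense rank 8.
Remaining distinct values take the next consecutive integers.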